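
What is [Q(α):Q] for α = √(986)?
[Q(α):Q] = 2

[Q(α):Q] equals the degree of the minimal polynomial of α. Here α^2 = 986 and x^2 - 986 is irreducible (d = 986 is squarefree, ≠ 1, hence not a square), so deg(m_α) = 2. Thus [Q(α):Q] = 2.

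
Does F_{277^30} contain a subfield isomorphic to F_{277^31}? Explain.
No: F_{277^31} is not a subfield of F_{277^30}

F_{p^m} embeds in F_{p^n} iff m | n. Here 31 ∤ 30 (since 30 = 0·31 + 30 with remainder 30 ≠ 0), so F_{277^31} is not a subfield of F_{277^30}. Equivalently: if it were, the tower law would give 31 = [F_{277^31}:F_277] dividing [F_{277^30}:F_277] = 30, contradiction.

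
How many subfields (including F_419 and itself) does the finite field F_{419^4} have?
F_{419^4} has 3 subfields

The subfields of F_{p^n} are exactly the fields F_{p^d} for d | n (each is the fixed field of the unique index-d subgroup of Gal(F_{p^n}/F_p) ≅ Z/nZ). The divisors of n = 4 are {1, 2, 4}, giving 3 subfields: F_{419^1}, F_{419^2}, F_{419^4}.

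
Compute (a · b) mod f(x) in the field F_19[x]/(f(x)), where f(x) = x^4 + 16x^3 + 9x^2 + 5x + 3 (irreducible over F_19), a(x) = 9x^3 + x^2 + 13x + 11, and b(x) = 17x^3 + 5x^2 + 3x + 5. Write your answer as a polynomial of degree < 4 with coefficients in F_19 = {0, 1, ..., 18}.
a · b ≡ x^3 + 7x + 11 (mod f(x))

Multiply in F_19[x]: a(x)·b(x) = (9x^3 + x^2 + 13x + 11)·(17x^3 + 5x^2 + 3x + 5) = x^6 + 5x^5 + 6x^4 + 15x^3 + 4x^2 + 3x + 17. This has degree ≥ 4, so divide by f(x) over F_19: x^6 + 5x^5 + 6x^4 + 15x^3 + 4x^2 + 3x + 17 = (x^2 + 8x + 2)·(x^4 + 16x^3 + 9x^2 + 5x + 3) + (x^3 + 7x + 11). Hence a·b ≡ x^3 + 7x + 11 (mod f). (F_19[x]/(f) is a field with 19^4 = 130321 elements since f is irreducible of degree 4.)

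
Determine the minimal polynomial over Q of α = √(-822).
m_α(x) = x^2 + 822

α satisfies α^2 + 822 = 0, so x^2 + 822 annihilates α. Since d = -822 is squarefree and ≠ 1, it is not a perfect square in Q, so x^2 + 822 has no rational root and is therefore irreducible over Q (a degree-2 polynomial over a field is irreducible iff it has no root). Hence m_α(x) = x^2 + 822.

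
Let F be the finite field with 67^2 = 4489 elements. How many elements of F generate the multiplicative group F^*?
There are φ(4488) = 1280 primitive elements

F_q^* is cyclic of order q - 1 = 4488. A cyclic group of order m has exactly φ(m) generators. Here m = 4488 = 2^3 · 3 · 11 · 17, so the number of primitive elements is φ(4488) = 1280.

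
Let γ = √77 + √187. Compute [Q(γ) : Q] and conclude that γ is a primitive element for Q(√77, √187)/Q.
[Q(γ) : Q] = 4 (equivalently, Q(γ) = Q(√77, √187))

Obviously Q(γ) ⊆ Q(√77, √187), and [Q(√77, √187):Q] = 4 (since 77, 187 are distinct squarefree integers > 1 with 14399 not a perfect square). To show equality we compute the minimal polynomial of γ. From γ = √77 + √187: γ^2 = 77 + 2√(14399) + 187 = 264 + 2√(14399), so γ^2 - 264 = 2√(14399); squaring, (γ^2 - 264)^2 = 4·14399, i.e. γ^4 - 528γ^2 + 69696 - 57596 = 0, i.e. γ^4 - 528γ^2 + 12100 = 0. So γ is a root of x^4 - 528x^2 + 12100. This polynomial is irreducible over Q: it has no rational root (each ±√77 ± √187 is irrational), and any factorization into two quadratics over Q would force √(14399) ∈ Q (pairing opposite roots) or √77, √187 ∈ Q (other pairings), all impossible. Hence [Q(γ):Q] = 4 = [Q(√77, √187):Q], so Q(γ) = Q(√77, √187).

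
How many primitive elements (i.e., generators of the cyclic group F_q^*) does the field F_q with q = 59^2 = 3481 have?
There are φ(3480) = 896 primitive elements

F_q^* is cyclic of order q - 1 = 3480. A cyclic group of order m has exactly φ(m) generators. Here m = 3480 = 2^3 · 3 · 5 · 29, so the number of primitive elements is φ(3480) = 896.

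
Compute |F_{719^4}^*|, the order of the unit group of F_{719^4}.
|F_{719^4}^*| = 267248675520

F_{719^4} has 719^4 = 267248675521 elements; its multiplicative group consists of all nonzero elements, so |F_{719^4}^*| = 267248675521 - 1 = 267248675520. (It is cyclic since any finite subgroup of the multiplicative group of a field is cyclic.)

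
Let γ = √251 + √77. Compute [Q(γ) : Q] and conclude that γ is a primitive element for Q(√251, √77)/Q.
[Q(γ) : Q] = 4 (equivalently, Q(γ) = Q(√251, √77))

Obviously Q(γ) ⊆ Q(√251, √77), and [Q(√251, √77):Q] = 4 (since 251, 77 are distinct squarefree integers > 1 with 19327 not a perfect square). To show equality we compute the minimal polynomial of γ. From γ = √251 + √77: γ^2 = 251 + 2√(19327) + 77 = 328 + 2√(19327), so γ^2 - 328 = 2√(19327); squaring, (γ^2 - 328)^2 = 4·19327, i.e. γ^4 - 656γ^2 + 107584 - 77308 = 0, i.e. γ^4 - 656γ^2 + 30276 = 0. So γ is a root of x^4 - 656x^2 + 30276. This polynomial is irreducible over Q: it has no rational root (each ±√251 ± √77 is irrational), and any factorization into two quadratics over Q would force √(19327) ∈ Q (pairing opposite roots) or √251, √77 ∈ Q (other pairings), all impossible. Hence [Q(γ):Q] = 4 = [Q(√251, √77):Q], so Q(γ) = Q(√251, √77).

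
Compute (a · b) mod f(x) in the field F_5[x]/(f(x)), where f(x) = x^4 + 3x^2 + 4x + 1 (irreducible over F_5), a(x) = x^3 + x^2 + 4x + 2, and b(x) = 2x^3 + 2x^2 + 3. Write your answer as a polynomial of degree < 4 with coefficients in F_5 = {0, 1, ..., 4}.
a · b ≡ 2x^2 + 2x + 2 (mod f(x))

Multiply in F_5[x]: a(x)·b(x) = (x^3 + x^2 + 4x + 2)·(2x^3 + 2x^2 + 3) = 2x^6 + 4x^5 + 2x^2 + 2x + 1. This has degree ≥ 4, so divide by f(x) over F_5: 2x^6 + 4x^5 + 2x^2 + 2x + 1 = (2x^2 + 4x + 4)·(x^4 + 3x^2 + 4x + 1) + (2x^2 + 2x + 2). Hence a·b ≡ 2x^2 + 2x + 2 (mod f). (F_5[x]/(f) is a field with 5^4 = 625 elements since f is irreducible of degree 4.)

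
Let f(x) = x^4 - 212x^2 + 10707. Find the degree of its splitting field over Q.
[K : Q] = 4

Solving the quadratic in x^2: x^2 = (212 ± √(212^2 - 4·10707))/2 = (212 ± √2116)/2 = (212 ± 46)/2, giving x^2 = 129 or x^2 = 83. So f(x) = (x^2 - 129)(x^2 - 83) and the roots of f are ±√129, ±√83. Hence the splitting field is K = Q(√129, √83). Since 129 and 83 are distinct squarefree integers > 1, their product 10707 is not a perfect square, so √83 ∉ Q(√129). By the tower law [K:Q] = [Q(√129,√83):Q(√129)] · [Q(√129):Q] = 2 · 2 = 4.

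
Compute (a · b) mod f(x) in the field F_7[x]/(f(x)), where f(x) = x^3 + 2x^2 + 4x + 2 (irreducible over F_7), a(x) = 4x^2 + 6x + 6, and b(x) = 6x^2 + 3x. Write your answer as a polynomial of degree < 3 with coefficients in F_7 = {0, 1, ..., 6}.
a · b ≡ 5x (mod f(x))

Multiply in F_7[x]: a(x)·b(x) = (4x^2 + 6x + 6)·(6x^2 + 3x) = 3x^4 + 6x^3 + 5x^2 + 4x. This has degree ≥ 3, so divide by f(x) over F_7: 3x^4 + 6x^3 + 5x^2 + 4x = (3x)·(x^3 + 2x^2 + 4x + 2) + (5x). Hence a·b ≡ 5x (mod f). (F_7[x]/(f) is a field with 7^3 = 343 elements since f is irreducible of degree 3.)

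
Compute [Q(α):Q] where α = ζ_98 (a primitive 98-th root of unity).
[Q(α):Q] = 42

The minimal polynomial of ζ_98 over Q is the 98-th cyclotomic polynomial Φ_98(x), which is irreducible over Q and has degree φ(98) = 42. Hence [Q(α):Q] = φ(98) = 42.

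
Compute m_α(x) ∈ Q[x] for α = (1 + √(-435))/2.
m_α(x) = x^2 - x + 109

From 2α - 1 = √(-435), squaring gives (2α - 1)^2 = -435, i.e. 4α^2 - 4α + 1 = -435, so α^2 - α + (1 + 435)/4 = 0. Since -435 ≡ 1 (mod 4), (1 + 435)/4 = 109 ∈ Z. The polynomial x^2 - x + 109 has discriminant 1 - 4·(109) = -435, which is not a perfect square in Q (d = -435 is squarefree and ≠ 1), so x^2 - x + 109 is irreducible over Q. It is the minimal polynomial of α.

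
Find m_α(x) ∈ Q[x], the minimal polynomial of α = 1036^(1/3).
m_α(x) = x^3 - 1036

α satisfies α^3 = 1036, so x^3 - 1036 annihilates α. By the rational root test, a rational root p/q (in lowest terms) of x^3 - 1036 would satisfy p^3 = 1036 q^3, forcing q = 1 and p^3 = 1036; but 1036 is not a perfect cube, contradiction. A monic cubic over Q with no rational root is irreducible (any nontrivial factorization would include a linear factor). Hence x^3 - 1036 is the minimal polynomial of α, and in particular [Q(α):Q] = 3.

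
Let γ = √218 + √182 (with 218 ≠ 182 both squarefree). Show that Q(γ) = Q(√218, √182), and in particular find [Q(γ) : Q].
[Q(γ) : Q] = 4 (equivalently, Q(γ) = Q(√218, √182))

Obviously Q(γ) ⊆ Q(√218, √182), and [Q(√218, √182):Q] = 4 (since 218, 182 are distinct squarefree integers > 1 with 39676 not a perfect square). To show equality we compute the minimal polynomial of γ. From γ = √218 + √182: γ^2 = 218 + 2√(39676) + 182 = 400 + 2√(39676), so γ^2 - 400 = 2√(39676); squaring, (γ^2 - 400)^2 = 4·39676, i.e. γ^4 - 800γ^2 + 160000 - 158704 = 0, i.e. γ^4 - 800γ^2 + 1296 = 0. So γ is a root of x^4 - 800x^2 + 1296. This polynomial is irreducible over Q: it has no rational root (each ±√218 ± √182 is irrational), and any factorization into two quadratics over Q would force √(39676) ∈ Q (pairing opposite roots) or √218, √182 ∈ Q (other pairings), all impossible. Hence [Q(γ):Q] = 4 = [Q(√218, √182):Q], so Q(γ) = Q(√218, √182).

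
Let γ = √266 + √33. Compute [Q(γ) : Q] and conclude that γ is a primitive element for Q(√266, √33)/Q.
[Q(γ) : Q] = 4 (equivalently, Q(γ) = Q(√266, √33))

Obviously Q(γ) ⊆ Q(√266, √33), and [Q(√266, √33):Q] = 4 (since 266, 33 are distinct squarefree integers > 1 with 8778 not a perfect square). To show equality we compute the minimal polynomial of γ. From γ = √266 + √33: γ^2 = 266 + 2√(8778) + 33 = 299 + 2√(8778), so γ^2 - 299 = 2√(8778); squaring, (γ^2 - 299)^2 = 4·8778, i.e. γ^4 - 598γ^2 + 89401 - 35112 = 0, i.e. γ^4 - 598γ^2 + 54289 = 0. So γ is a root of x^4 - 598x^2 + 54289. This polynomial is irreducible over Q: it has no rational root (each ±√266 ± √33 is irrational), and any factorization into two quadratics over Q would force √(8778) ∈ Q (pairing opposite roots) or √266, √33 ∈ Q (other pairings), all impossible. Hence [Q(γ):Q] = 4 = [Q(√266, √33):Q], so Q(γ) = Q(√266, √33).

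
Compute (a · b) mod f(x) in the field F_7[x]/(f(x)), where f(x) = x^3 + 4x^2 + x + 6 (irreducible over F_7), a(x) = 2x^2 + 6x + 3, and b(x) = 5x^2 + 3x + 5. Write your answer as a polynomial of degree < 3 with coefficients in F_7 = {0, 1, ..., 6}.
a · b ≡ 4x + 4 (mod f(x))

Multiply in F_7[x]: a(x)·b(x) = (2x^2 + 6x + 3)·(5x^2 + 3x + 5) = 3x^4 + x^3 + x^2 + 4x + 1. This has degree ≥ 3, so divide by f(x) over F_7: 3x^4 + x^3 + x^2 + 4x + 1 = (3x + 3)·(x^3 + 4x^2 + x + 6) + (4x + 4). Hence a·b ≡ 4x + 4 (mod f). (F_7[x]/(f) is a field with 7^3 = 343 elements since f is irreducible of degree 3.)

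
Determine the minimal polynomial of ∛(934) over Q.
m_α(x) = x^3 - 934

α satisfies α^3 = 934, so x^3 - 934 annihilates α. By the rational root test, a rational root p/q (in lowest terms) of x^3 - 934 would satisfy p^3 = 934 q^3, forcing q = 1 and p^3 = 934; but 934 is not a perfect cube, contradiction. A monic cubic over Q with no rational root is irreducible (any nontrivial factorization would include a linear factor). Hence x^3 - 934 is the minimal polynomial of α, and in particular [Q(α):Q] = 3.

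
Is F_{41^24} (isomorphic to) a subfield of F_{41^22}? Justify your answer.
No: F_{41^24} is not a subfield of F_{41^22}

F_{p^m} embeds in F_{p^n} iff m | n. Here 24 ∤ 22 (since 22 = 0·24 + 22 with remainder 22 ≠ 0), so F_{41^24} is not a subfield of F_{41^22}. Equivalently: if it were, the tower law would give 24 = [F_{41^24}:F_41] dividing [F_{41^22}:F_41] = 22, contradiction.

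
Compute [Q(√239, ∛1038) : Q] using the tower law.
[Q(√239, ∛1038) : Q] = 6

Let L = Q(√239, ∛1038). Since Q(√239) ⊂ L and [Q(√239):Q] = 2, the tower law gives 2 | [L:Q]. Likewise Q(∛1038) ⊂ L with [Q(∛1038):Q] = 3 (because 1038 is not a perfect cube), so 3 | [L:Q]. As gcd(2,3) = 1, [L:Q] is divisible by 6. Conversely L is generated over Q by √239 and ∛1038, so [L:Q] ≤ 2·3 = 6. Therefore [Q(√239, ∛1038) : Q] = 6.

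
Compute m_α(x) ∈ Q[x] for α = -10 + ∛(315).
m_α(x) = x^3 + 30x^2 + 300x + 685

Set β = α + 10 = ∛(315), so β^3 = 315. Then (α + 10)^3 - 315 = 0, i.e. α is a root of g(x) = (x + 10)^3 - 315 = x^3 + 30x^2 + 300x + 685. Since g(x) = h(x + 10) where h(x) = x^3 - 315, and h is irreducible over Q (because 315 is not a perfect cube, so h has no rational root, and a monic cubic with no rational root is irreducible), g is also irreducible (irreducibility is preserved under the substitution x → x + 10). Hence m_α(x) = x^3 + 30x^2 + 300x + 685.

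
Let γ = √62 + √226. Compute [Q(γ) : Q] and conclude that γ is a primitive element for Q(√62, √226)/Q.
[Q(γ) : Q] = 4 (equivalently, Q(γ) = Q(√62, √226))

Obviously Q(γ) ⊆ Q(√62, √226), and [Q(√62, √226):Q] = 4 (since 62, 226 are distinct squarefree integers > 1 with 14012 not a perfect square). To show equality we compute the minimal polynomial of γ. From γ = √62 + √226: γ^2 = 62 + 2√(14012) + 226 = 288 + 2√(14012), so γ^2 - 288 = 2√(14012); squaring, (γ^2 - 288)^2 = 4·14012, i.e. γ^4 - 576γ^2 + 82944 - 56048 = 0, i.e. γ^4 - 576γ^2 + 26896 = 0. So γ is a root of x^4 - 576x^2 + 26896. This polynomial is irreducible over Q: it has no rational root (each ±√62 ± √226 is irrational), and any factorization into two quadratics over Q would force √(14012) ∈ Q (pairing opposite roots) or √62, √226 ∈ Q (other pairings), all impossible. Hence [Q(γ):Q] = 4 = [Q(√62, √226):Q], so Q(γ) = Q(√62, √226).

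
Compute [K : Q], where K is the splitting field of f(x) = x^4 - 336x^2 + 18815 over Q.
[K : Q] = 4

Solving the quadratic in x^2: x^2 = (336 ± √(336^2 - 4·18815))/2 = (336 ± √37636)/2 = (336 ± 194)/2, giving x^2 = 265 or x^2 = 71. So f(x) = (x^2 - 265)(x^2 - 71) and the roots of f are ±√265, ±√71. Hence the splitting field is K = Q(√265, √71). Since 265 and 71 are distinct squarefree integers > 1, their product 18815 is not a perfect square, so √71 ∉ Q(√265). By the tower law [K:Q] = [Q(√265,√71):Q(√265)] · [Q(√265):Q] = 2 · 2 = 4.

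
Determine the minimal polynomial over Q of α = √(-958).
m_α(x) = x^2 + 958

α satisfies α^2 + 958 = 0, so x^2 + 958 annihilates α. Since d = -958 is squarefree and ≠ 1, it is not a perfect square in Q, so x^2 + 958 has no rational root and is therefore irreducible over Q (a degree-2 polynomial over a field is irreducible iff it has no root). Hence m_α(x) = x^2 + 958.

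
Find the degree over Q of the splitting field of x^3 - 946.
[K : Q] = 6

The roots of x^3 - 946 are ∛946, ω∛946, ω^2∛946 where ω = e^(2πi/3) is a primitive cube root of unity, so K = Q(∛946, ω). Now [Q(∛946):Q] = 3 (since 946 is not a perfect cube, x^3 - 946 is irreducible) and [Q(ω):Q] = 2. Both 2 and 3 divide [K:Q], and [K:Q] ≤ 3·2 = 6, so [K:Q] = 6. (Equivalently: Q(∛946) ⊂ R but ω ∉ R, so [K : Q(∛946)] = 2.)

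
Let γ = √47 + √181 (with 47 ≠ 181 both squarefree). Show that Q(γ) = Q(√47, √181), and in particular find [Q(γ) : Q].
[Q(γ) : Q] = 4 (equivalently, Q(γ) = Q(√47, √181))

Obviously Q(γ) ⊆ Q(√47, √181), and [Q(√47, √181):Q] = 4 (since 47, 181 are distinct squarefree integers > 1 with 8507 not a perfect square). To show equality we compute the minimal polynomial of γ. From γ = √47 + √181: γ^2 = 47 + 2√(8507) + 181 = 228 + 2√(8507), so γ^2 - 228 = 2√(8507); squaring, (γ^2 - 228)^2 = 4·8507, i.e. γ^4 - 456γ^2 + 51984 - 34028 = 0, i.e. γ^4 - 456γ^2 + 17956 = 0. So γ is a root of x^4 - 456x^2 + 17956. This polynomial is irreducible over Q: it has no rational root (each ±√47 ± √181 is irrational), and any factorization into two quadratics over Q would force √(8507) ∈ Q (pairing opposite roots) or √47, √181 ∈ Q (other pairings), all impossible. Hence [Q(γ):Q] = 4 = [Q(√47, √181):Q], so Q(γ) = Q(√47, √181).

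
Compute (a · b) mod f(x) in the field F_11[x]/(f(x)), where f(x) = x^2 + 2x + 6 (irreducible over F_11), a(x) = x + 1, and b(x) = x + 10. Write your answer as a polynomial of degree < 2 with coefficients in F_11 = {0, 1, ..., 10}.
a · b ≡ 9x + 4 (mod f(x))

Multiply in F_11[x]: a(x)·b(x) = (x + 1)·(x + 10) = x^2 + 10. This has degree ≥ 2, so divide by f(x) over F_11: x^2 + 10 = (1)·(x^2 + 2x + 6) + (9x + 4). Hence a·b ≡ 9x + 4 (mod f). (F_11[x]/(f) is a field with 11^2 = 121 elements since f is irreducible of degree 2.)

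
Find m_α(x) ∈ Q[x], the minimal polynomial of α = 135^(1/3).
m_α(x) = x^3 - 135

α satisfies α^3 = 135, so x^3 - 135 annihilates α. By the rational root test, a rational root p/q (in lowest terms) of x^3 - 135 would satisfy p^3 = 135 q^3, forcing q = 1 and p^3 = 135; but 135 is not a perfect cube, contradiction. A monic cubic over Q with no rational root is irreducible (any nontrivial factorization would include a linear factor). Hence x^3 - 135 is the minimal polynomial of α, and in particular [Q(α):Q] = 3.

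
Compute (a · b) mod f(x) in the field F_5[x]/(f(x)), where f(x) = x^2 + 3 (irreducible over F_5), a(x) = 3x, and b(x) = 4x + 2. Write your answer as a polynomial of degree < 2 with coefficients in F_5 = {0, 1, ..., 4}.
a · b ≡ x + 4 (mod f(x))

Multiply in F_5[x]: a(x)·b(x) = (3x)·(4x + 2) = 2x^2 + x. This has degree ≥ 2, so divide by f(x) over F_5: 2x^2 + x = (2)·(x^2 + 3) + (x + 4). Hence a·b ≡ x + 4 (mod f). (F_5[x]/(f) is a field with 5^2 = 25 elements since f is irreducible of degree 2.)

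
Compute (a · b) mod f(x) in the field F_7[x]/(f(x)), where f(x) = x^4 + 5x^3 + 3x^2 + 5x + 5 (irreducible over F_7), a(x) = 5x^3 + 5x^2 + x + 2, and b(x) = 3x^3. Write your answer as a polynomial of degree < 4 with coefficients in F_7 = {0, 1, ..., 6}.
a · b ≡ 4x^3 + 4x^2 + 4x + 5 (mod f(x))

Multiply in F_7[x]: a(x)·b(x) = (5x^3 + 5x^2 + x + 2)·(3x^3) = x^6 + x^5 + 3x^4 + 6x^3. This has degree ≥ 4, so divide by f(x) over F_7: x^6 + x^5 + 3x^4 + 6x^3 = (x^2 + 3x + 6)·(x^4 + 5x^3 + 3x^2 + 5x + 5) + (4x^3 + 4x^2 + 4x + 5). Hence a·b ≡ 4x^3 + 4x^2 + 4x + 5 (mod f). (F_7[x]/(f) is a field with 7^4 = 2401 elements since f is irreducible of degree 4.)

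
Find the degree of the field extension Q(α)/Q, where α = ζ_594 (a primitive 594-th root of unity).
[Q(α):Q] = 180

The minimal polynomial of ζ_594 over Q is the 594-th cyclotomic polynomial Φ_594(x), which is irreducible over Q and has degree φ(594) = 180. Hence [Q(α):Q] = φ(594) = 180.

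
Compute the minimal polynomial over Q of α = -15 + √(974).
m_α(x) = x^2 + 30x - 749

From α + 15 = √(974), squaring gives (α + 15)^2 = 974, i.e. α^2 + 30α + 225 = 974, so α^2 + 30α - 749 = 0. The discriminant of x^2 + 30x - 749 is (30)^2 - 4·(-749) = 900 + 2996 = 3896, and 4·(974) is not a perfect square in Q since 974 is squarefree and ≠ 1. Hence x^2 + 30x - 749 is irreducible over Q and is the minimal polynomial of α.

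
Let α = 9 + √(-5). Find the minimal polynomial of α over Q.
m_α(x) = x^2 - 18x + 86

From α - 9 = √(-5), squaring gives (α - 9)^2 = -5, i.e. α^2 - 18α + 81 = -5, so α^2 - 18α + 86 = 0. The discriminant of x^2 - 18x + 86 is (-18)^2 - 4·(86) = 324 - 344 = -20, and 4·(-5) is not a perfect square in Q since -5 is squarefree and ≠ 1. Hence x^2 - 18x + 86 is irreducible over Q and is the minimal polynomial of α.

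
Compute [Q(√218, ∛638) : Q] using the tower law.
[Q(√218, ∛638) : Q] = 6

Let L = Q(√218, ∛638). Since Q(√218) ⊂ L and [Q(√218):Q] = 2, the tower law gives 2 | [L:Q]. Likewise Q(∛638) ⊂ L with [Q(∛638):Q] = 3 (because 638 is not a perfect cube), so 3 | [L:Q]. As gcd(2,3) = 1, [L:Q] is divisible by 6. Conversely L is generated over Q by √218 and ∛638, so [L:Q] ≤ 2·3 = 6. Therefore [Q(√218, ∛638) : Q] = 6.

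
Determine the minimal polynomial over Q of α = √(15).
m_α(x) = x^2 - 15

α satisfies α^2 - 15 = 0, so x^2 - 15 annihilates α. Since d = 15 is squarefree and ≠ 1, it is not a perfect square in Q, so x^2 - 15 has no rational root and is therefore irreducible over Q (a degree-2 polynomial over a field is irreducible iff it has no root). Hence m_α(x) = x^2 - 15.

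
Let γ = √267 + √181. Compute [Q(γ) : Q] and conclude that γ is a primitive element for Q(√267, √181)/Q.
[Q(γ) : Q] = 4 (equivalently, Q(γ) = Q(√267, √181))

Obviously Q(γ) ⊆ Q(√267, √181), and [Q(√267, √181):Q] = 4 (since 267, 181 are distinct squarefree integers > 1 with 48327 not a perfect square). To show equality we compute the minimal polynomial of γ. From γ = √267 + √181: γ^2 = 267 + 2√(48327) + 181 = 448 + 2√(48327), so γ^2 - 448 = 2√(48327); squaring, (γ^2 - 448)^2 = 4·48327, i.e. γ^4 - 896γ^2 + 200704 - 193308 = 0, i.e. γ^4 - 896γ^2 + 7396 = 0. So γ is a root of x^4 - 896x^2 + 7396. This polynomial is irreducible over Q: it has no rational root (each ±√267 ± √181 is irrational), and any factorization into two quadratics over Q would force √(48327) ∈ Q (pairing opposite roots) or √267, √181 ∈ Q (other pairings), all impossible. Hence [Q(γ):Q] = 4 = [Q(√267, √181):Q], so Q(γ) = Q(√267, √181).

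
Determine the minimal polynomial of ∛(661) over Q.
m_α(x) = x^3 - 661

α satisfies α^3 = 661, so x^3 - 661 annihilates α. By the rational root test, a rational root p/q (in lowest terms) of x^3 - 661 would satisfy p^3 = 661 q^3, forcing q = 1 and p^3 = 661; but 661 is not a perfect cube, contradiction. A monic cubic over Q with no rational root is irreducible (any nontrivial factorization would include a linear factor). Hence x^3 - 661 is the minimal polynomial of α, and in particular [Q(α):Q] = 3.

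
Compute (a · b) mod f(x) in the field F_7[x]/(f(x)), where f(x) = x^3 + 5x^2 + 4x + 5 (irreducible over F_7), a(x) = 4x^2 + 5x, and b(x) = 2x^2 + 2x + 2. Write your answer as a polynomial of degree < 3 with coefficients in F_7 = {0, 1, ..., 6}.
a · b ≡ 5x^2 + 2x + 5 (mod f(x))

Multiply in F_7[x]: a(x)·b(x) = (4x^2 + 5x)·(2x^2 + 2x + 2) = x^4 + 4x^3 + 4x^2 + 3x. This has degree ≥ 3, so divide by f(x) over F_7: x^4 + 4x^3 + 4x^2 + 3x = (x + 6)·(x^3 + 5x^2 + 4x + 5) + (5x^2 + 2x + 5). Hence a·b ≡ 5x^2 + 2x + 5 (mod f). (F_7[x]/(f) is a field with 7^3 = 343 elements since f is irreducible of degree 3.)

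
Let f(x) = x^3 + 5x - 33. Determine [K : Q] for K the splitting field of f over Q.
[K : Q] = 6

By the rational root test, any rational root of the monic integer polynomial f(x) = x^3 + 5x - 33 must be an integer dividing the constant term -33, i.e. one of ±{1, 3, 11, 33}. Evaluating: f(1) = -27, f(-1) = -39, f(3) = 9, f(-3) = -75, f(11) = 1353, f(-11) = -1419, f(33) = 36069, f(-33) = -36135; none is 0, so f has no rational root and is therefore irreducible over Q (a cubic with no linear factor over a field is irreducible). For an irreducible cubic, the Galois group is A_3 or S_3 according as the discriminant disc(f) = -4a^3 - 27b^2 = -4·(5)^3 - 27·(-33)^2 = -29903 is or is not a square in Q. Here disc(f) = -29903 is not a perfect square in Q, so the Galois group of f over Q is not contained in A_3 and must be all of S_3. The splitting field has degree |S_3| = 6 over Q, so [K : Q] = 6.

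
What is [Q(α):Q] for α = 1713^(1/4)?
[Q(α):Q] = 4

α is a root of x^4 - 1713. By Eisenstein's criterion at the prime p = 3 (which divides the constant term 1713 but p^2 = 9 does not, since 1713 is squarefree), x^4 - 1713 is irreducible over Q. Hence [Q(α):Q] = 4.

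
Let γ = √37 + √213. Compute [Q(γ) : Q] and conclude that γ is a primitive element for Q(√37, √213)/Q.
[Q(γ) : Q] = 4 (equivalently, Q(γ) = Q(√37, √213))

Obviously Q(γ) ⊆ Q(√37, √213), and [Q(√37, √213):Q] = 4 (since 37, 213 are distinct squarefree integers > 1 with 7881 not a perfect square). To show equality we compute the minimal polynomial of γ. From γ = √37 + √213: γ^2 = 37 + 2√(7881) + 213 = 250 + 2√(7881), so γ^2 - 250 = 2√(7881); squaring, (γ^2 - 250)^2 = 4·7881, i.e. γ^4 - 500γ^2 + 62500 - 31524 = 0, i.e. γ^4 - 500γ^2 + 30976 = 0. So γ is a root of x^4 - 500x^2 + 30976. This polynomial is irreducible over Q: it has no rational root (each ±√37 ± √213 is irrational), and any factorization into two quadratics over Q would force √(7881) ∈ Q (pairing opposite roots) or √37, √213 ∈ Q (other pairings), all impossible. Hence [Q(γ):Q] = 4 = [Q(√37, √213):Q], so Q(γ) = Q(√37, √213).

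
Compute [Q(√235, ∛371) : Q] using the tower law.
[Q(√235, ∛371) : Q] = 6

Let L = Q(√235, ∛371). Since Q(√235) ⊂ L and [Q(√235):Q] = 2, the tower law gives 2 | [L:Q]. Likewise Q(∛371) ⊂ L with [Q(∛371):Q] = 3 (because 371 is not a perfect cube), so 3 | [L:Q]. As gcd(2,3) = 1, [L:Q] is divisible by 6. Conversely L is generated over Q by √235 and ∛371, so [L:Q] ≤ 2·3 = 6. Therefore [Q(√235, ∛371) : Q] = 6.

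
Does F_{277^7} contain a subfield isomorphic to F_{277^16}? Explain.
No: F_{277^16} is not a subfield of F_{277^7}

F_{p^m} embeds in F_{p^n} iff m | n. Here 16 ∤ 7 (since 7 = 0·16 + 7 with remainder 7 ≠ 0), so F_{277^16} is not a subfield of F_{277^7}. Equivalently: if it were, the tower law would give 16 = [F_{277^16}:F_277] dividing [F_{277^7}:F_277] = 7, contradiction.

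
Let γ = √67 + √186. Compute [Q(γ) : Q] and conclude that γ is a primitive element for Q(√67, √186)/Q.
[Q(γ) : Q] = 4 (equivalently, Q(γ) = Q(√67, √186))

Obviously Q(γ) ⊆ Q(√67, √186), and [Q(√67, √186):Q] = 4 (since 67, 186 are distinct squarefree integers > 1 with 12462 not a perfect square). To show equality we compute the minimal polynomial of γ. From γ = √67 + √186: γ^2 = 67 + 2√(12462) + 186 = 253 + 2√(12462), so γ^2 - 253 = 2√(12462); squaring, (γ^2 - 253)^2 = 4·12462, i.e. γ^4 - 506γ^2 + 64009 - 49848 = 0, i.e. γ^4 - 506γ^2 + 14161 = 0. So γ is a root of x^4 - 506x^2 + 14161. This polynomial is irreducible over Q: it has no rational root (each ±√67 ± √186 is irrational), and any factorization into two quadratics over Q would force √(12462) ∈ Q (pairing opposite roots) or √67, √186 ∈ Q (other pairings), all impossible. Hence [Q(γ):Q] = 4 = [Q(√67, √186):Q], so Q(γ) = Q(√67, √186).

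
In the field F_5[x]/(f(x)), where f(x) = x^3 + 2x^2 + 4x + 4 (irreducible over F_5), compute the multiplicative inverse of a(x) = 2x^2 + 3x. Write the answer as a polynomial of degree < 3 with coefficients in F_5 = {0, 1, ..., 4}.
a(x)^(-1) ≡ 4x^2 + 2 (mod f(x))

Since f is irreducible over F_5, F_5[x]/(f) is a field and a(x) ≠ 0 has an inverse. Apply the extended Euclidean algorithm to f(x) and a(x) in F_5[x]: f(x) = (3x + 4)·a(x) + (2x + 4);  a(x) = (x + 2)·(2x + 4) + (2). The last nonzero remainder is the constant 2 = gcd(f, a) in F_5. Back-substituting through the division chain expresses 2 = s(x)·a(x) + t(x)·f(x) with s(x) ≡ 3x^2 + 4 (mod f), so (3x^2 + 4)·a(x) ≡ 2 (mod f). Multiplying by 2^(-1) ≡ 3 in F_5 gives a(x)^(-1) ≡ 3·(3x^2 + 4) ≡ 4x^2 + 2 (mod f). Check: (2x^2 + 3x)·(4x^2 + 2) = 3x^4 + 2x^3 + 4x^2 + x ≡ 1 (mod x^3 + 2x^2 + 4x + 4).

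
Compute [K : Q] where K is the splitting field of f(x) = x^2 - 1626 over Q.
[K : Q] = 2

f(x) = x^2 - 1626 factors as (x - √1626)(x + √1626). The splitting field is K = Q(√1626). Since 1626 is squarefree and > 1, it is not a perfect square, so x^2 - 1626 is irreducible over Q and [Q(√1626) : Q] = 2. Hence [K : Q] = 2.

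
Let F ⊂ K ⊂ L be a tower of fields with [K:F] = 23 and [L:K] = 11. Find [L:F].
[L:F] = 253

The tower law says that for any tower of field extensions F ⊂ K ⊂ L with finite degrees, [L:F] = [L:K] · [K:F]. Here this gives [L:F] = 11 · 23 = 253.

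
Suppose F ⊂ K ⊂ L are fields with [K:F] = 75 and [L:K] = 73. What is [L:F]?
[L:F] = 5475

The tower law says that for any tower of field extensions F ⊂ K ⊂ L with finite degrees, [L:F] = [L:K] · [K:F]. Here this gives [L:F] = 73 · 75 = 5475.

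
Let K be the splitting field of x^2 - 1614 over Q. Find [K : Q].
[K : Q] = 2

f(x) = x^2 - 1614 factors as (x - √1614)(x + √1614). The splitting field is K = Q(√1614). Since 1614 is squarefree and > 1, it is not a perfect square, so x^2 - 1614 is irreducible over Q and [Q(√1614) : Q] = 2. Hence [K : Q] = 2.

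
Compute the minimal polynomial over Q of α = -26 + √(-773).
m_α(x) = x^2 + 52x + 1449

From α + 26 = √(-773), squaring gives (α + 26)^2 = -773, i.e. α^2 + 52α + 676 = -773, so α^2 + 52α + 1449 = 0. The discriminant of x^2 + 52x + 1449 is (52)^2 - 4·(1449) = 2704 - 5796 = -3092, and 4·(-773) is not a perfect square in Q since -773 is squarefree and ≠ 1. Hence x^2 + 52x + 1449 is irreducible over Q and is the minimal polynomial of α.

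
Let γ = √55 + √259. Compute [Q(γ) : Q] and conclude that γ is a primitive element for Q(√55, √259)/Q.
[Q(γ) : Q] = 4 (equivalently, Q(γ) = Q(√55, √259))

Obviously Q(γ) ⊆ Q(√55, √259), and [Q(√55, √259):Q] = 4 (since 55, 259 are distinct squarefree integers > 1 with 14245 not a perfect square). To show equality we compute the minimal polynomial of γ. From γ = √55 + √259: γ^2 = 55 + 2√(14245) + 259 = 314 + 2√(14245), so γ^2 - 314 = 2√(14245); squaring, (γ^2 - 314)^2 = 4·14245, i.e. γ^4 - 628γ^2 + 98596 - 56980 = 0, i.e. γ^4 - 628γ^2 + 41616 = 0. So γ is a root of x^4 - 628x^2 + 41616. This polynomial is irreducible over Q: it has no rational root (each ±√55 ± √259 is irrational), and any factorization into two quadratics over Q would force √(14245) ∈ Q (pairing opposite roots) or √55, √259 ∈ Q (other pairings), all impossible. Hence [Q(γ):Q] = 4 = [Q(√55, √259):Q], so Q(γ) = Q(√55, √259).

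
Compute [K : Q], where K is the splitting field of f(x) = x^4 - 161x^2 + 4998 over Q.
[K : Q] = 4

Solving the quadratic in x^2: x^2 = (161 ± √(161^2 - 4·4998))/2 = (161 ± √5929)/2 = (161 ± 77)/2, giving x^2 = 119 or x^2 = 42. So f(x) = (x^2 - 119)(x^2 - 42) and the roots of f are ±√119, ±√42. Hence the splitting field is K = Q(√119, √42). Since 119 and 42 are distinct squarefree integers > 1, their product 4998 is not a perfect square, so √42 ∉ Q(√119). By the tower law [K:Q] = [Q(√119,√42):Q(√119)] · [Q(√119):Q] = 2 · 2 = 4.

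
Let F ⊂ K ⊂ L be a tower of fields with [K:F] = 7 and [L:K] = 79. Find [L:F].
[L:F] = 553

The tower law says that for any tower of field extensions F ⊂ K ⊂ L with finite degrees, [L:F] = [L:K] · [K:F]. Here this gives [L:F] = 79 · 7 = 553.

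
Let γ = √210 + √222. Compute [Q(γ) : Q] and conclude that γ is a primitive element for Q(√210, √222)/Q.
[Q(γ) : Q] = 4 (equivalently, Q(γ) = Q(√210, √222))

Obviously Q(γ) ⊆ Q(√210, √222), and [Q(√210, √222):Q] = 4 (since 210, 222 are distinct squarefree integers > 1 with 46620 not a perfect square). To show equality we compute the minimal polynomial of γ. From γ = √210 + √222: γ^2 = 210 + 2√(46620) + 222 = 432 + 2√(46620), so γ^2 - 432 = 2√(46620); squaring, (γ^2 - 432)^2 = 4·46620, i.e. γ^4 - 864γ^2 + 186624 - 186480 = 0, i.e. γ^4 - 864γ^2 + 144 = 0. So γ is a root of x^4 - 864x^2 + 144. This polynomial is irreducible over Q: it has no rational root (each ±√210 ± √222 is irrational), and any factorization into two quadratics over Q would force √(46620) ∈ Q (pairing opposite roots) or √210, √222 ∈ Q (other pairings), all impossible. Hence [Q(γ):Q] = 4 = [Q(√210, √222):Q], so Q(γ) = Q(√210, √222).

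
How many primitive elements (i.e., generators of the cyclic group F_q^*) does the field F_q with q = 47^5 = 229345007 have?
There are φ(229345006) = 96492000 primitive elements

F_q^* is cyclic of order q - 1 = 229345006. A cyclic group of order m has exactly φ(m) generators. Here m = 229345006 = 2 · 11 · 23 · 31 · 14621, so the number of primitive elements is φ(229345006) = 96492000.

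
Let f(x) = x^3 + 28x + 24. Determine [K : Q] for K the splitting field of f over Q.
[K : Q] = 6

By the rational root test, any rational root of the monic integer polynomial f(x) = x^3 + 28x + 24 must be an integer dividing the constant term 24, i.e. one of ±{1, 2, 3, 4, 6, 8, 12, 24}. Evaluating: f(1) = 53, f(-1) = -5, f(2) = 88, f(-2) = -40, f(3) = 135, f(-3) = -87, f(4) = 200, f(-4) = -152, f(6) = 408, f(-6) = -360, f(8) = 760, f(-8) = -712, f(12) = 2088, f(-12) = -2040, f(24) = 14520, f(-24) = -14472; none is 0, so f has no rational root and is therefore irreducible over Q (a cubic with no linear factor over a field is irreducible). For an irreducible cubic, the Galois group is A_3 or S_3 according as the discriminant disc(f) = -4a^3 - 27b^2 = -4·(28)^3 - 27·(24)^2 = -103360 is or is not a square in Q. Here disc(f) = -103360 is not a perfect square in Q, so the Galois group of f over Q is not contained in A_3 and must be all of S_3. The splitting field has degree |S_3| = 6 over Q, so [K : Q] = 6.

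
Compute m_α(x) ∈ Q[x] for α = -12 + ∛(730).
m_α(x) = x^3 + 36x^2 + 432x + 998

Set β = α + 12 = ∛(730), so β^3 = 730. Then (α + 12)^3 - 730 = 0, i.e. α is a root of g(x) = (x + 12)^3 - 730 = x^3 + 36x^2 + 432x + 998. Since g(x) = h(x + 12) where h(x) = x^3 - 730, and h is irreducible over Q (because 730 is not a perfect cube, so h has no rational root, and a monic cubic with no rational root is irreducible), g is also irreducible (irreducibility is preserved under the substitution x → x + 12). Hence m_α(x) = x^3 + 36x^2 + 432x + 998.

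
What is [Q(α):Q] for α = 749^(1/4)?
[Q(α):Q] = 4

α is a root of x^4 - 749. By Eisenstein's criterion at the prime p = 7 (which divides the constant term 749 but p^2 = 49 does not, since 749 is squarefree), x^4 - 749 is irreducible over Q. Hence [Q(α):Q] = 4.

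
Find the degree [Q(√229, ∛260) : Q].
[Q(√229, ∛260) : Q] = 6

Let L = Q(√229, ∛260). Since Q(√229) ⊂ L and [Q(√229):Q] = 2, the tower law gives 2 | [L:Q]. Likewise Q(∛260) ⊂ L with [Q(∛260):Q] = 3 (because 260 is not a perfect cube), so 3 | [L:Q]. As gcd(2,3) = 1, [L:Q] is divisible by 6. Conversely L is generated over Q by √229 and ∛260, so [L:Q] ≤ 2·3 = 6. Therefore [Q(√229, ∛260) : Q] = 6.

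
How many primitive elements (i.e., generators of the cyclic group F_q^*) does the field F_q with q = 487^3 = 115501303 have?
There are φ(115501302) = 32997456 primitive elements

F_q^* is cyclic of order q - 1 = 115501302. A cyclic group of order m has exactly φ(m) generators. Here m = 115501302 = 2 · 3^6 · 7 · 11317, so the number of primitive elements is φ(115501302) = 32997456.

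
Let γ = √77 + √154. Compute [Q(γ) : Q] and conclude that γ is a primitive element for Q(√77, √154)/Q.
[Q(γ) : Q] = 4 (equivalently, Q(γ) = Q(√77, √154))

Obviously Q(γ) ⊆ Q(√77, √154), and [Q(√77, √154):Q] = 4 (since 77, 154 are distinct squarefree integers > 1 with 11858 not a perfect square). To show equality we compute the minimal polynomial of γ. From γ = √77 + √154: γ^2 = 77 + 2√(11858) + 154 = 231 + 2√(11858), so γ^2 - 231 = 2√(11858); squaring, (γ^2 - 231)^2 = 4·11858, i.e. γ^4 - 462γ^2 + 53361 - 47432 = 0, i.e. γ^4 - 462γ^2 + 5929 = 0. So γ is a root of x^4 - 462x^2 + 5929. This polynomial is irreducible over Q: it has no rational root (each ±√77 ± √154 is irrational), and any factorization into two quadratics over Q would force √(11858) ∈ Q (pairing opposite roots) or √77, √154 ∈ Q (other pairings), all impossible. Hence [Q(γ):Q] = 4 = [Q(√77, √154):Q], so Q(γ) = Q(√77, √154).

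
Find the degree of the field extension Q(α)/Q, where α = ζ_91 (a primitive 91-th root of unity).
[Q(α):Q] = 72

The minimal polynomial of ζ_91 over Q is the 91-th cyclotomic polynomial Φ_91(x), which is irreducible over Q and has degree φ(91) = 72. Hence [Q(α):Q] = φ(91) = 72.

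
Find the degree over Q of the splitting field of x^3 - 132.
[K : Q] = 6

The roots of x^3 - 132 are ∛132, ω∛132, ω^2∛132 where ω = e^(2πi/3) is a primitive cube root of unity, so K = Q(∛132, ω). Now [Q(∛132):Q] = 3 (since 132 is not a perfect cube, x^3 - 132 is irreducible) and [Q(ω):Q] = 2. Both 2 and 3 divide [K:Q], and [K:Q] ≤ 3·2 = 6, so [K:Q] = 6. (Equivalently: Q(∛132) ⊂ R but ω ∉ R, so [K : Q(∛132)] = 2.)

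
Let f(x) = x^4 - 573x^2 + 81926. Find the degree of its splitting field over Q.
[K : Q] = 4

Solving the quadratic in x^2: x^2 = (573 ± √(573^2 - 4·81926))/2 = (573 ± √625)/2 = (573 ± 25)/2, giving x^2 = 274 or x^2 = 299. So f(x) = (x^2 - 274)(x^2 - 299) and the roots of f are ±√274, ±√299. Hence the splitting field is K = Q(√274, √299). Since 274 and 299 are distinct squarefree integers > 1, their product 81926 is not a perfect square, so √299 ∉ Q(√274). By the tower law [K:Q] = [Q(√274,√299):Q(√274)] · [Q(√274):Q] = 2 · 2 = 4.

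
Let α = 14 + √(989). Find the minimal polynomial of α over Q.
m_α(x) = x^2 - 28x - 793

From α - 14 = √(989), squaring gives (α - 14)^2 = 989, i.e. α^2 - 28α + 196 = 989, so α^2 - 28α - 793 = 0. The discriminant of x^2 - 28x - 793 is (-28)^2 - 4·(-793) = 784 + 3172 = 3956, and 4·(989) is not a perfect square in Q since 989 is squarefree and ≠ 1. Hence x^2 - 28x - 793 is irreducible over Q and is the minimal polynomial of α.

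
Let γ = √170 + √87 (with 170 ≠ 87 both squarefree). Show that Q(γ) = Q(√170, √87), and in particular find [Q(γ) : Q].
[Q(γ) : Q] = 4 (equivalently, Q(γ) = Q(√170, √87))

Obviously Q(γ) ⊆ Q(√170, √87), and [Q(√170, √87):Q] = 4 (since 170, 87 are distinct squarefree integers > 1 with 14790 not a perfect square). To show equality we compute the minimal polynomial of γ. From γ = √170 + √87: γ^2 = 170 + 2√(14790) + 87 = 257 + 2√(14790), so γ^2 - 257 = 2√(14790); squaring, (γ^2 - 257)^2 = 4·14790, i.e. γ^4 - 514γ^2 + 66049 - 59160 = 0, i.e. γ^4 - 514γ^2 + 6889 = 0. So γ is a root of x^4 - 514x^2 + 6889. This polynomial is irreducible over Q: it has no rational root (each ±√170 ± √87 is irrational), and any factorization into two quadratics over Q would force √(14790) ∈ Q (pairing opposite roots) or √170, √87 ∈ Q (other pairings), all impossible. Hence [Q(γ):Q] = 4 = [Q(√170, √87):Q], so Q(γ) = Q(√170, √87).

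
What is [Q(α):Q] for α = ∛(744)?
[Q(α):Q] = 3

The minimal polynomial of α is x^3 - 744, irreducible over Q since 744 is not a perfect cube (so x^3 - 744 has no rational root). Hence [Q(α):Q] = deg(m_α) = 3.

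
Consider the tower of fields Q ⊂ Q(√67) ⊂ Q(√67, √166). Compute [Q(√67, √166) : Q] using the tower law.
[Q(√67, √166) : Q] = 4

[Q(√67):Q] = 2 (min poly x^2 - 67, irreducible since 67 is squarefree > 1). For the top step, suppose √166 ∈ Q(√67), say √166 = c + d√67 with c, d ∈ Q. Squaring: 166 = c^2 + 67d^2 + 2cd√67. Since √67 ∉ Q this forces 2cd = 0. If d = 0 then √166 = c ∈ Q, contradicting 166 squarefree > 1. If c = 0 then 166 = 67d^2, so 67·166 = (67d)^2 is a perfect square in Q — but 67·166 = 11122 is not a perfect square (since 67 and 166 are distinct squarefree integers). Contradiction. Hence √166 ∉ Q(√67), so x^2 - 166 stays irreducible over Q(√67) and [Q(√67, √166) : Q(√67)] = 2. By the tower law, [Q(√67, √166) : Q] = 2 · 2 = 4.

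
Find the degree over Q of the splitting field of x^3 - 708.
[K : Q] = 6

The roots of x^3 - 708 are ∛708, ω∛708, ω^2∛708 where ω = e^(2πi/3) is a primitive cube root of unity, so K = Q(∛708, ω). Now [Q(∛708):Q] = 3 (since 708 is not a perfect cube, x^3 - 708 is irreducible) and [Q(ω):Q] = 2. Both 2 and 3 divide [K:Q], and [K:Q] ≤ 3·2 = 6, so [K:Q] = 6. (Equivalently: Q(∛708) ⊂ R but ω ∉ R, so [K : Q(∛708)] = 2.)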